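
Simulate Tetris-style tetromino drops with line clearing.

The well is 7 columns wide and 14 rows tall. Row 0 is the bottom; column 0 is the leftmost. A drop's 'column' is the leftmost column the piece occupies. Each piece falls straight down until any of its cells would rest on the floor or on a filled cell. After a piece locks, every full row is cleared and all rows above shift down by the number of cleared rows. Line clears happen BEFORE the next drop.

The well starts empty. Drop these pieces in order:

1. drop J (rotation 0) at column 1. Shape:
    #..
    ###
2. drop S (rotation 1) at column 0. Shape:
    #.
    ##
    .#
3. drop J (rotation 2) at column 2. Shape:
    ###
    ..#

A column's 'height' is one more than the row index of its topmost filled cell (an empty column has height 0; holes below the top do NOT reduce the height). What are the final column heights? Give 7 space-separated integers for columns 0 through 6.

Answer: 5 4 2 2 2 0 0

Derivation:
Drop 1: J rot0 at col 1 lands with bottom-row=0; cleared 0 line(s) (total 0); column heights now [0 2 1 1 0 0 0], max=2
Drop 2: S rot1 at col 0 lands with bottom-row=2; cleared 0 line(s) (total 0); column heights now [5 4 1 1 0 0 0], max=5
Drop 3: J rot2 at col 2 lands with bottom-row=0; cleared 0 line(s) (total 0); column heights now [5 4 2 2 2 0 0], max=5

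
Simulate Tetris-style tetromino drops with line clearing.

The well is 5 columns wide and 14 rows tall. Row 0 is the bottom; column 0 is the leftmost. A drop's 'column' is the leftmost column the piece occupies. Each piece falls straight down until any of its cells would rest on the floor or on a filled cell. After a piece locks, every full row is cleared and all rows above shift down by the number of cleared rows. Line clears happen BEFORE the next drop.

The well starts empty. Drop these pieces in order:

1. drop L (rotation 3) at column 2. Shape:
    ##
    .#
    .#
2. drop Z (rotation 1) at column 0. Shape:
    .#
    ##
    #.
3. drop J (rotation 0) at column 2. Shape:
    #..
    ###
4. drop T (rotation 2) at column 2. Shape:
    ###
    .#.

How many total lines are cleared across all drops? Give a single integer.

Drop 1: L rot3 at col 2 lands with bottom-row=0; cleared 0 line(s) (total 0); column heights now [0 0 3 3 0], max=3
Drop 2: Z rot1 at col 0 lands with bottom-row=0; cleared 0 line(s) (total 0); column heights now [2 3 3 3 0], max=3
Drop 3: J rot0 at col 2 lands with bottom-row=3; cleared 0 line(s) (total 0); column heights now [2 3 5 4 4], max=5
Drop 4: T rot2 at col 2 lands with bottom-row=4; cleared 0 line(s) (total 0); column heights now [2 3 6 6 6], max=6

Answer: 0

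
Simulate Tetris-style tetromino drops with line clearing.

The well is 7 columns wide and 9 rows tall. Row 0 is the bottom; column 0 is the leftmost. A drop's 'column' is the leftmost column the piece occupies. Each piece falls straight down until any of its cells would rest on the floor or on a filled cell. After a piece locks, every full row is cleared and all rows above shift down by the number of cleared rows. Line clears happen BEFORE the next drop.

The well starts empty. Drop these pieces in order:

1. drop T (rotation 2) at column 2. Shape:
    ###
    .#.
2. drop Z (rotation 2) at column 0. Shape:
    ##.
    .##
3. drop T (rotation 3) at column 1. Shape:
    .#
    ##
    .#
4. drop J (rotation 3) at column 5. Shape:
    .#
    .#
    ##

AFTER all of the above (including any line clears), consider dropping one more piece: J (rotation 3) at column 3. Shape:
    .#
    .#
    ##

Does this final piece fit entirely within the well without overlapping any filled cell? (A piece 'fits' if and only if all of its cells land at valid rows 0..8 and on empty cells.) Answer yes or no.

Drop 1: T rot2 at col 2 lands with bottom-row=0; cleared 0 line(s) (total 0); column heights now [0 0 2 2 2 0 0], max=2
Drop 2: Z rot2 at col 0 lands with bottom-row=2; cleared 0 line(s) (total 0); column heights now [4 4 3 2 2 0 0], max=4
Drop 3: T rot3 at col 1 lands with bottom-row=3; cleared 0 line(s) (total 0); column heights now [4 5 6 2 2 0 0], max=6
Drop 4: J rot3 at col 5 lands with bottom-row=0; cleared 0 line(s) (total 0); column heights now [4 5 6 2 2 1 3], max=6
Test piece J rot3 at col 3 (width 2): heights before test = [4 5 6 2 2 1 3]; fits = True

Answer: yes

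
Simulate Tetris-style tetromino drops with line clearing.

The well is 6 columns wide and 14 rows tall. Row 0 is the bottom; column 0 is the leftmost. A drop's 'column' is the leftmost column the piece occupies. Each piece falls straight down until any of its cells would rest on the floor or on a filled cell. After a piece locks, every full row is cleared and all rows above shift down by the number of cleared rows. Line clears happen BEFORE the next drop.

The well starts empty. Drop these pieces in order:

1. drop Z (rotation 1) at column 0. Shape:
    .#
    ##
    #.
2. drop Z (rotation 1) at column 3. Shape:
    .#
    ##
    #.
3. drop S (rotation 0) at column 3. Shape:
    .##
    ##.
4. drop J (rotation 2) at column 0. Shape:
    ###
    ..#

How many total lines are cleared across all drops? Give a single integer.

Answer: 0

Derivation:
Drop 1: Z rot1 at col 0 lands with bottom-row=0; cleared 0 line(s) (total 0); column heights now [2 3 0 0 0 0], max=3
Drop 2: Z rot1 at col 3 lands with bottom-row=0; cleared 0 line(s) (total 0); column heights now [2 3 0 2 3 0], max=3
Drop 3: S rot0 at col 3 lands with bottom-row=3; cleared 0 line(s) (total 0); column heights now [2 3 0 4 5 5], max=5
Drop 4: J rot2 at col 0 lands with bottom-row=2; cleared 0 line(s) (total 0); column heights now [4 4 4 4 5 5], max=5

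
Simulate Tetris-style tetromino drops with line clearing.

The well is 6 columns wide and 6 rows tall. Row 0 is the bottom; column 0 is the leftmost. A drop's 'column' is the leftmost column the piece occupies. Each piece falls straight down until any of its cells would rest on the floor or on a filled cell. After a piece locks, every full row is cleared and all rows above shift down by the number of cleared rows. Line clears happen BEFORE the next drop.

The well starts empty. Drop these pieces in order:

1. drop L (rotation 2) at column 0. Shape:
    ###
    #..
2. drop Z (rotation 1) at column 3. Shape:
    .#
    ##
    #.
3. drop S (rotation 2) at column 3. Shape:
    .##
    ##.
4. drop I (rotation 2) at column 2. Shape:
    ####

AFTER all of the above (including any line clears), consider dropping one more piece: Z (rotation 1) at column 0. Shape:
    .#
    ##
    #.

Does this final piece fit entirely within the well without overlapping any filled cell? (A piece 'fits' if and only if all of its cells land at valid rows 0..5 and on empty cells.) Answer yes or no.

Answer: yes

Derivation:
Drop 1: L rot2 at col 0 lands with bottom-row=0; cleared 0 line(s) (total 0); column heights now [2 2 2 0 0 0], max=2
Drop 2: Z rot1 at col 3 lands with bottom-row=0; cleared 0 line(s) (total 0); column heights now [2 2 2 2 3 0], max=3
Drop 3: S rot2 at col 3 lands with bottom-row=3; cleared 0 line(s) (total 0); column heights now [2 2 2 4 5 5], max=5
Drop 4: I rot2 at col 2 lands with bottom-row=5; cleared 0 line(s) (total 0); column heights now [2 2 6 6 6 6], max=6
Test piece Z rot1 at col 0 (width 2): heights before test = [2 2 6 6 6 6]; fits = True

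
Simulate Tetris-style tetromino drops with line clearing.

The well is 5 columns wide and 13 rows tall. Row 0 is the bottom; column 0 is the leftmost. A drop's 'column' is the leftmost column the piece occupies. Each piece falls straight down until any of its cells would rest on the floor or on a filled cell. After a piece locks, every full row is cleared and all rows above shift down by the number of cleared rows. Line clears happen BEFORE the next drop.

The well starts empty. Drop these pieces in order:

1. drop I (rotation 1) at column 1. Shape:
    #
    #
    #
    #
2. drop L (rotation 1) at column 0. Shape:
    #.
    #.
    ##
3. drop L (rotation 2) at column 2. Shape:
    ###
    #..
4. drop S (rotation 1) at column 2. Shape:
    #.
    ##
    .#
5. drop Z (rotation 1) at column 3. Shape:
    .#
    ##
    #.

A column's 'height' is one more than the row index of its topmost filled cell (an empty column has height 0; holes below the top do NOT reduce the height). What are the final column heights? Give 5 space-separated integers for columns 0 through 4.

Drop 1: I rot1 at col 1 lands with bottom-row=0; cleared 0 line(s) (total 0); column heights now [0 4 0 0 0], max=4
Drop 2: L rot1 at col 0 lands with bottom-row=4; cleared 0 line(s) (total 0); column heights now [7 5 0 0 0], max=7
Drop 3: L rot2 at col 2 lands with bottom-row=0; cleared 0 line(s) (total 0); column heights now [7 5 2 2 2], max=7
Drop 4: S rot1 at col 2 lands with bottom-row=2; cleared 0 line(s) (total 0); column heights now [7 5 5 4 2], max=7
Drop 5: Z rot1 at col 3 lands with bottom-row=4; cleared 0 line(s) (total 0); column heights now [7 5 5 6 7], max=7

Answer: 7 5 5 6 7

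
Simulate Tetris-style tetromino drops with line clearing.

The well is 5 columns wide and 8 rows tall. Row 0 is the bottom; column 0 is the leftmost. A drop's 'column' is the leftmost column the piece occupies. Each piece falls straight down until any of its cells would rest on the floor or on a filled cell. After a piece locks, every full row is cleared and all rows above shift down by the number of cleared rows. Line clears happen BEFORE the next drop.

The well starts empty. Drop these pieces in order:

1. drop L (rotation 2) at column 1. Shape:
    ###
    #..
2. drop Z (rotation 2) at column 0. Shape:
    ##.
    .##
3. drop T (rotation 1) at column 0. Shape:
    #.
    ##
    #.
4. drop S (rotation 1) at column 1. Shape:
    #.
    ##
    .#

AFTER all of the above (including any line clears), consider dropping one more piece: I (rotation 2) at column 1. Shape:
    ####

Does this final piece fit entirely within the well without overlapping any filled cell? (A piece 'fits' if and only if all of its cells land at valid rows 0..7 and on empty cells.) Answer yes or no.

Drop 1: L rot2 at col 1 lands with bottom-row=0; cleared 0 line(s) (total 0); column heights now [0 2 2 2 0], max=2
Drop 2: Z rot2 at col 0 lands with bottom-row=2; cleared 0 line(s) (total 0); column heights now [4 4 3 2 0], max=4
Drop 3: T rot1 at col 0 lands with bottom-row=4; cleared 0 line(s) (total 0); column heights now [7 6 3 2 0], max=7
Drop 4: S rot1 at col 1 lands with bottom-row=5; cleared 0 line(s) (total 0); column heights now [7 8 7 2 0], max=8
Test piece I rot2 at col 1 (width 4): heights before test = [7 8 7 2 0]; fits = False

Answer: no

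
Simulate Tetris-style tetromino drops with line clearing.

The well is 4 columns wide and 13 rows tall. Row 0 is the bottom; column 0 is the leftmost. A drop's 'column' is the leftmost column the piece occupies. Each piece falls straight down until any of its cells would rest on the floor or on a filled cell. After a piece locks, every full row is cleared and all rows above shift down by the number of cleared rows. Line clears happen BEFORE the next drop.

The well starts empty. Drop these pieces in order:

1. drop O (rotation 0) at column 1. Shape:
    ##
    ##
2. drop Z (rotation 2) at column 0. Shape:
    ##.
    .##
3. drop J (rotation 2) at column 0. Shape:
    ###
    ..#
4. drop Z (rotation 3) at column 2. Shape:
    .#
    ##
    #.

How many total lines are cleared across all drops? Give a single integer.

Answer: 0

Derivation:
Drop 1: O rot0 at col 1 lands with bottom-row=0; cleared 0 line(s) (total 0); column heights now [0 2 2 0], max=2
Drop 2: Z rot2 at col 0 lands with bottom-row=2; cleared 0 line(s) (total 0); column heights now [4 4 3 0], max=4
Drop 3: J rot2 at col 0 lands with bottom-row=3; cleared 0 line(s) (total 0); column heights now [5 5 5 0], max=5
Drop 4: Z rot3 at col 2 lands with bottom-row=5; cleared 0 line(s) (total 0); column heights now [5 5 7 8], max=8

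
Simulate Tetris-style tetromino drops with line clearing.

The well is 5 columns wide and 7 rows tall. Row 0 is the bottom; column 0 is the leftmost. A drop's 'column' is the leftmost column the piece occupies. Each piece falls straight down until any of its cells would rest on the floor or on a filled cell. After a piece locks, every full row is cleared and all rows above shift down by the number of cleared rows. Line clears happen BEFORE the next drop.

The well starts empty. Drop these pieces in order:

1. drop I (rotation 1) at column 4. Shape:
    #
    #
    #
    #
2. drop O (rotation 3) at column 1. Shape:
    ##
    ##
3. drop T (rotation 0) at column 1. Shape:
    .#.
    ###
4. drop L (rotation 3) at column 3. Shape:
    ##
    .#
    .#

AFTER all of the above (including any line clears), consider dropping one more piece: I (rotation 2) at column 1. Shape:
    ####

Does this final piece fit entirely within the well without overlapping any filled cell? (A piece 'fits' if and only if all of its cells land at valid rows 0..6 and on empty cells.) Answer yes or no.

Answer: no

Derivation:
Drop 1: I rot1 at col 4 lands with bottom-row=0; cleared 0 line(s) (total 0); column heights now [0 0 0 0 4], max=4
Drop 2: O rot3 at col 1 lands with bottom-row=0; cleared 0 line(s) (total 0); column heights now [0 2 2 0 4], max=4
Drop 3: T rot0 at col 1 lands with bottom-row=2; cleared 0 line(s) (total 0); column heights now [0 3 4 3 4], max=4
Drop 4: L rot3 at col 3 lands with bottom-row=4; cleared 0 line(s) (total 0); column heights now [0 3 4 7 7], max=7
Test piece I rot2 at col 1 (width 4): heights before test = [0 3 4 7 7]; fits = False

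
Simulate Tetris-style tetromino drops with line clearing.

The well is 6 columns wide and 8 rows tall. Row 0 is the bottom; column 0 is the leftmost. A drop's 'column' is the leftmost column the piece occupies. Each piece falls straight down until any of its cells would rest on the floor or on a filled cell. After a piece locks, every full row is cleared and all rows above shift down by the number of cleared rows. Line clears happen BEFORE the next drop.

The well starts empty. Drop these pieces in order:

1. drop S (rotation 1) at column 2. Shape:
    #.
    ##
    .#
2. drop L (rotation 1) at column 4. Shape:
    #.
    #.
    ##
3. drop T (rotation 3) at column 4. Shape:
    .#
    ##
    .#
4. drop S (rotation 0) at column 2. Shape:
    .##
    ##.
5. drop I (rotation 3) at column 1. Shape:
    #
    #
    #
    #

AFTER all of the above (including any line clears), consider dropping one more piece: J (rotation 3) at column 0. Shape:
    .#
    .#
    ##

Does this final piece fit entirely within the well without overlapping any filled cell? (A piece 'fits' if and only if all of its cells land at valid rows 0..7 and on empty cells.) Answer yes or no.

Drop 1: S rot1 at col 2 lands with bottom-row=0; cleared 0 line(s) (total 0); column heights now [0 0 3 2 0 0], max=3
Drop 2: L rot1 at col 4 lands with bottom-row=0; cleared 0 line(s) (total 0); column heights now [0 0 3 2 3 1], max=3
Drop 3: T rot3 at col 4 lands with bottom-row=2; cleared 0 line(s) (total 0); column heights now [0 0 3 2 4 5], max=5
Drop 4: S rot0 at col 2 lands with bottom-row=3; cleared 0 line(s) (total 0); column heights now [0 0 4 5 5 5], max=5
Drop 5: I rot3 at col 1 lands with bottom-row=0; cleared 0 line(s) (total 0); column heights now [0 4 4 5 5 5], max=5
Test piece J rot3 at col 0 (width 2): heights before test = [0 4 4 5 5 5]; fits = True

Answer: yes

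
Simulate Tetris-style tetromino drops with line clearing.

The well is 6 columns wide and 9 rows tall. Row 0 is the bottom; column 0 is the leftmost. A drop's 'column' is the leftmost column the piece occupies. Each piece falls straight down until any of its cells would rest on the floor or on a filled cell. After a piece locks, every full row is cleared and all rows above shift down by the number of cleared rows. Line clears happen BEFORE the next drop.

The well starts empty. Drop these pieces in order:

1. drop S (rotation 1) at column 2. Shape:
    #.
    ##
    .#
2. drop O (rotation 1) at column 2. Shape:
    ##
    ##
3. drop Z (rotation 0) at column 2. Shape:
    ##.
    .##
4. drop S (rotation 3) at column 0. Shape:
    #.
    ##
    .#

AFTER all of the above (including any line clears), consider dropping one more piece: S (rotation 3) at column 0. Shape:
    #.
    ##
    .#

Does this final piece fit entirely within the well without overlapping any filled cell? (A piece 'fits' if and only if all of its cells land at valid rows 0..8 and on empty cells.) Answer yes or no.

Answer: yes

Derivation:
Drop 1: S rot1 at col 2 lands with bottom-row=0; cleared 0 line(s) (total 0); column heights now [0 0 3 2 0 0], max=3
Drop 2: O rot1 at col 2 lands with bottom-row=3; cleared 0 line(s) (total 0); column heights now [0 0 5 5 0 0], max=5
Drop 3: Z rot0 at col 2 lands with bottom-row=5; cleared 0 line(s) (total 0); column heights now [0 0 7 7 6 0], max=7
Drop 4: S rot3 at col 0 lands with bottom-row=0; cleared 0 line(s) (total 0); column heights now [3 2 7 7 6 0], max=7
Test piece S rot3 at col 0 (width 2): heights before test = [3 2 7 7 6 0]; fits = True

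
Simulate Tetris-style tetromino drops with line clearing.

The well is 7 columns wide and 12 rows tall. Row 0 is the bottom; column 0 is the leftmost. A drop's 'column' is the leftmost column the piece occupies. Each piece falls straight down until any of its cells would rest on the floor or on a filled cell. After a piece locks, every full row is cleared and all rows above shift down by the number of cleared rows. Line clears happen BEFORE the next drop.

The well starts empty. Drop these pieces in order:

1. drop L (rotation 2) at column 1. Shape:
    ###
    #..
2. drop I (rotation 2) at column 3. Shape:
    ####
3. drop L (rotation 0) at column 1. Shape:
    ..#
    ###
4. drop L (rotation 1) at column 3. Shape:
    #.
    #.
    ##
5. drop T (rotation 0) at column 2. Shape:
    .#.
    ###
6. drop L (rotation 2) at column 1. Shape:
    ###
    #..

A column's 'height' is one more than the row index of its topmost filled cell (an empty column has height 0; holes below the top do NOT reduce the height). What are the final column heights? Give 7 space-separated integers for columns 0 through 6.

Drop 1: L rot2 at col 1 lands with bottom-row=0; cleared 0 line(s) (total 0); column heights now [0 2 2 2 0 0 0], max=2
Drop 2: I rot2 at col 3 lands with bottom-row=2; cleared 0 line(s) (total 0); column heights now [0 2 2 3 3 3 3], max=3
Drop 3: L rot0 at col 1 lands with bottom-row=3; cleared 0 line(s) (total 0); column heights now [0 4 4 5 3 3 3], max=5
Drop 4: L rot1 at col 3 lands with bottom-row=5; cleared 0 line(s) (total 0); column heights now [0 4 4 8 6 3 3], max=8
Drop 5: T rot0 at col 2 lands with bottom-row=8; cleared 0 line(s) (total 0); column heights now [0 4 9 10 9 3 3], max=10
Drop 6: L rot2 at col 1 lands with bottom-row=9; cleared 0 line(s) (total 0); column heights now [0 11 11 11 9 3 3], max=11

Answer: 0 11 11 11 9 3 3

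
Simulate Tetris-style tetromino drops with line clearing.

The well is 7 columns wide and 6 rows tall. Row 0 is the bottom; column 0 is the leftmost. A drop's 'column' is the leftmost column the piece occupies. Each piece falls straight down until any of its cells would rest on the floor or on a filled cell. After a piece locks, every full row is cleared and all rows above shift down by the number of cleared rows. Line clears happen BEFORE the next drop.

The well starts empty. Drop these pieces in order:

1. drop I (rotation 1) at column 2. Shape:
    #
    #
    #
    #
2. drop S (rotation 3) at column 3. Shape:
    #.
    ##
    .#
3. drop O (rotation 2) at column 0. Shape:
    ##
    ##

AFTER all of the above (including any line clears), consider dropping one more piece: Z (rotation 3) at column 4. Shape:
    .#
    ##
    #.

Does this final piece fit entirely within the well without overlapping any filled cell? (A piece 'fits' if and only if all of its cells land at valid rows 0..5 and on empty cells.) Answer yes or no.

Answer: yes

Derivation:
Drop 1: I rot1 at col 2 lands with bottom-row=0; cleared 0 line(s) (total 0); column heights now [0 0 4 0 0 0 0], max=4
Drop 2: S rot3 at col 3 lands with bottom-row=0; cleared 0 line(s) (total 0); column heights now [0 0 4 3 2 0 0], max=4
Drop 3: O rot2 at col 0 lands with bottom-row=0; cleared 0 line(s) (total 0); column heights now [2 2 4 3 2 0 0], max=4
Test piece Z rot3 at col 4 (width 2): heights before test = [2 2 4 3 2 0 0]; fits = True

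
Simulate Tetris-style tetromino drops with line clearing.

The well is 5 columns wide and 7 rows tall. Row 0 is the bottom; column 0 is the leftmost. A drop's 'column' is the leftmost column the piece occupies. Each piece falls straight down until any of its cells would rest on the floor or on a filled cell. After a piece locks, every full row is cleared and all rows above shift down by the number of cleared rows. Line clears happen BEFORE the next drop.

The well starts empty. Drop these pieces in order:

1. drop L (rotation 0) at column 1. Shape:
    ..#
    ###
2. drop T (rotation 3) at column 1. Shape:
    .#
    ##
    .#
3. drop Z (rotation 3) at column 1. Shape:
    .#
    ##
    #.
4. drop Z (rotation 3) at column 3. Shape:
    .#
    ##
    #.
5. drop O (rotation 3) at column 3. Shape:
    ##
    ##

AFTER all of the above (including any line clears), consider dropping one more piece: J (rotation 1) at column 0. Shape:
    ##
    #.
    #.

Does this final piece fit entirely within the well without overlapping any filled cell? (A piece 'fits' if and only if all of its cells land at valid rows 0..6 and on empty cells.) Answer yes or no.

Drop 1: L rot0 at col 1 lands with bottom-row=0; cleared 0 line(s) (total 0); column heights now [0 1 1 2 0], max=2
Drop 2: T rot3 at col 1 lands with bottom-row=1; cleared 0 line(s) (total 0); column heights now [0 3 4 2 0], max=4
Drop 3: Z rot3 at col 1 lands with bottom-row=3; cleared 0 line(s) (total 0); column heights now [0 5 6 2 0], max=6
Drop 4: Z rot3 at col 3 lands with bottom-row=2; cleared 0 line(s) (total 0); column heights now [0 5 6 4 5], max=6
Drop 5: O rot3 at col 3 lands with bottom-row=5; cleared 0 line(s) (total 0); column heights now [0 5 6 7 7], max=7
Test piece J rot1 at col 0 (width 2): heights before test = [0 5 6 7 7]; fits = True

Answer: yes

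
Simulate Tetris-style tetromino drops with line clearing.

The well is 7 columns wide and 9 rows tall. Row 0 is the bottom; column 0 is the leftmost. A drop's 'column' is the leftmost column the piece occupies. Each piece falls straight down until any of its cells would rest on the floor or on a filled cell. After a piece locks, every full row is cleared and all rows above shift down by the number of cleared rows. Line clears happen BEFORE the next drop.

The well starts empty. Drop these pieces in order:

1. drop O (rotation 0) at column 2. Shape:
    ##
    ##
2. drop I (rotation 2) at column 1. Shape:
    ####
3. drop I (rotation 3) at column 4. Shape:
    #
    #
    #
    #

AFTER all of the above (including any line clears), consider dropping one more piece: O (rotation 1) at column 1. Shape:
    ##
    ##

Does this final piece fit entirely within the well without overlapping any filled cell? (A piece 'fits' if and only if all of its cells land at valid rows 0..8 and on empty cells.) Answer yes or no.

Answer: yes

Derivation:
Drop 1: O rot0 at col 2 lands with bottom-row=0; cleared 0 line(s) (total 0); column heights now [0 0 2 2 0 0 0], max=2
Drop 2: I rot2 at col 1 lands with bottom-row=2; cleared 0 line(s) (total 0); column heights now [0 3 3 3 3 0 0], max=3
Drop 3: I rot3 at col 4 lands with bottom-row=3; cleared 0 line(s) (total 0); column heights now [0 3 3 3 7 0 0], max=7
Test piece O rot1 at col 1 (width 2): heights before test = [0 3 3 3 7 0 0]; fits = True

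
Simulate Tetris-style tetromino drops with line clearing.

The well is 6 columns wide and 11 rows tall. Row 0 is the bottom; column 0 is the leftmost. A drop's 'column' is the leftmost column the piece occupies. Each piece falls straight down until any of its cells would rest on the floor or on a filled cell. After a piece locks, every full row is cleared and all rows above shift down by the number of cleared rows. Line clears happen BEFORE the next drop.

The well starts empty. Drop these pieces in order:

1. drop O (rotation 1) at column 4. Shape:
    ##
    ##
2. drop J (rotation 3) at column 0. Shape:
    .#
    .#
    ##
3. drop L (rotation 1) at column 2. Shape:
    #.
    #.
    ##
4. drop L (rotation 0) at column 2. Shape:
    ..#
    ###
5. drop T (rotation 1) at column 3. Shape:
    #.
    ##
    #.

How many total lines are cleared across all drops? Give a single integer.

Answer: 1

Derivation:
Drop 1: O rot1 at col 4 lands with bottom-row=0; cleared 0 line(s) (total 0); column heights now [0 0 0 0 2 2], max=2
Drop 2: J rot3 at col 0 lands with bottom-row=0; cleared 0 line(s) (total 0); column heights now [1 3 0 0 2 2], max=3
Drop 3: L rot1 at col 2 lands with bottom-row=0; cleared 1 line(s) (total 1); column heights now [0 2 2 0 1 1], max=2
Drop 4: L rot0 at col 2 lands with bottom-row=2; cleared 0 line(s) (total 1); column heights now [0 2 3 3 4 1], max=4
Drop 5: T rot1 at col 3 lands with bottom-row=3; cleared 0 line(s) (total 1); column heights now [0 2 3 6 5 1], max=6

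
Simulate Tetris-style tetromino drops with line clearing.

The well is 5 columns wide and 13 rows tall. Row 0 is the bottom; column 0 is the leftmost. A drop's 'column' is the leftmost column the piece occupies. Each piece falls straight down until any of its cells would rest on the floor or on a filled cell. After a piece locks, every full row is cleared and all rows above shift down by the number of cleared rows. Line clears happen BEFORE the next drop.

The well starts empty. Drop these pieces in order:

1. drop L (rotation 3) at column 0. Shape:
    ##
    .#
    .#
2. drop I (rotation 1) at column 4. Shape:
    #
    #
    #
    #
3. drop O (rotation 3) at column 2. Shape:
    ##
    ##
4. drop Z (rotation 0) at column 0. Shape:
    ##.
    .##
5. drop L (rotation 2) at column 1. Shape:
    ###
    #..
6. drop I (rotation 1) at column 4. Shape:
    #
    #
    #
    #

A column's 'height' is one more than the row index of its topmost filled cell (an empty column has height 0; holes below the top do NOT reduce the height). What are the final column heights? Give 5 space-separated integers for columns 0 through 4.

Drop 1: L rot3 at col 0 lands with bottom-row=0; cleared 0 line(s) (total 0); column heights now [3 3 0 0 0], max=3
Drop 2: I rot1 at col 4 lands with bottom-row=0; cleared 0 line(s) (total 0); column heights now [3 3 0 0 4], max=4
Drop 3: O rot3 at col 2 lands with bottom-row=0; cleared 0 line(s) (total 0); column heights now [3 3 2 2 4], max=4
Drop 4: Z rot0 at col 0 lands with bottom-row=3; cleared 0 line(s) (total 0); column heights now [5 5 4 2 4], max=5
Drop 5: L rot2 at col 1 lands with bottom-row=5; cleared 0 line(s) (total 0); column heights now [5 7 7 7 4], max=7
Drop 6: I rot1 at col 4 lands with bottom-row=4; cleared 0 line(s) (total 0); column heights now [5 7 7 7 8], max=8

Answer: 5 7 7 7 8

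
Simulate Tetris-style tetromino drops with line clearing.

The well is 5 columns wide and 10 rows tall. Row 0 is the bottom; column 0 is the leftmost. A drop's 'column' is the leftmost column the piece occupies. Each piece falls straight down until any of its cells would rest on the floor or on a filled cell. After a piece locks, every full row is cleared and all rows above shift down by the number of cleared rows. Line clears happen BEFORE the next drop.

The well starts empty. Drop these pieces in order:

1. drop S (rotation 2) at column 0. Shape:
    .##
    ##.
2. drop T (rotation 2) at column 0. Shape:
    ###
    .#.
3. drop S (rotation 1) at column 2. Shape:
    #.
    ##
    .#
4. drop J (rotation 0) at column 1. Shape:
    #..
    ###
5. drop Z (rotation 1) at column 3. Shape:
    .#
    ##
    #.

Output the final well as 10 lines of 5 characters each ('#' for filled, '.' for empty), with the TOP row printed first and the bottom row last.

Answer: ....#
...##
.#.#.
.###.
..#..
..##.
####.
.#...
.##..
##...

Derivation:
Drop 1: S rot2 at col 0 lands with bottom-row=0; cleared 0 line(s) (total 0); column heights now [1 2 2 0 0], max=2
Drop 2: T rot2 at col 0 lands with bottom-row=2; cleared 0 line(s) (total 0); column heights now [4 4 4 0 0], max=4
Drop 3: S rot1 at col 2 lands with bottom-row=3; cleared 0 line(s) (total 0); column heights now [4 4 6 5 0], max=6
Drop 4: J rot0 at col 1 lands with bottom-row=6; cleared 0 line(s) (total 0); column heights now [4 8 7 7 0], max=8
Drop 5: Z rot1 at col 3 lands with bottom-row=7; cleared 0 line(s) (total 0); column heights now [4 8 7 9 10], max=10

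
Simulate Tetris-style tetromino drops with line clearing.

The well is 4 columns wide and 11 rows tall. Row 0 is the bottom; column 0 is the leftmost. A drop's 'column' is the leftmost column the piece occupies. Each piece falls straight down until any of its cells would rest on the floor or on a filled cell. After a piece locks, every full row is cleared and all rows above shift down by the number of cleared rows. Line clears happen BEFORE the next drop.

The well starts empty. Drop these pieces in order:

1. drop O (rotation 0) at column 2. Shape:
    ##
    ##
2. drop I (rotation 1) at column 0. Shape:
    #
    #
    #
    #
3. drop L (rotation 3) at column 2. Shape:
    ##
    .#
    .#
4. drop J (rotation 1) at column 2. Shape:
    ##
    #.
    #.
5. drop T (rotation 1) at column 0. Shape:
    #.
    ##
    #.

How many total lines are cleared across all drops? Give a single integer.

Drop 1: O rot0 at col 2 lands with bottom-row=0; cleared 0 line(s) (total 0); column heights now [0 0 2 2], max=2
Drop 2: I rot1 at col 0 lands with bottom-row=0; cleared 0 line(s) (total 0); column heights now [4 0 2 2], max=4
Drop 3: L rot3 at col 2 lands with bottom-row=2; cleared 0 line(s) (total 0); column heights now [4 0 5 5], max=5
Drop 4: J rot1 at col 2 lands with bottom-row=5; cleared 0 line(s) (total 0); column heights now [4 0 8 8], max=8
Drop 5: T rot1 at col 0 lands with bottom-row=4; cleared 0 line(s) (total 0); column heights now [7 6 8 8], max=8

Answer: 0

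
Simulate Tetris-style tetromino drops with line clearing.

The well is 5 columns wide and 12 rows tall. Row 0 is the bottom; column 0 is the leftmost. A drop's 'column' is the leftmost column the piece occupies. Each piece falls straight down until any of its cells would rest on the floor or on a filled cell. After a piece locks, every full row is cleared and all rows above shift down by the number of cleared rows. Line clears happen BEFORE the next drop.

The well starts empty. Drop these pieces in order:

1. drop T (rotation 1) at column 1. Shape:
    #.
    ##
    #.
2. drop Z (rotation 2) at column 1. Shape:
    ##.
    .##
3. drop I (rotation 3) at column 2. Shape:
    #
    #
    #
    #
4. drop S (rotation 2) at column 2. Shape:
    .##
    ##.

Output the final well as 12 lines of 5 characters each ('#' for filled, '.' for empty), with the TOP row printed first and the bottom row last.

Answer: .....
.....
...##
..##.
..#..
..#..
..#..
..#..
.##..
.###.
.##..
.#...

Derivation:
Drop 1: T rot1 at col 1 lands with bottom-row=0; cleared 0 line(s) (total 0); column heights now [0 3 2 0 0], max=3
Drop 2: Z rot2 at col 1 lands with bottom-row=2; cleared 0 line(s) (total 0); column heights now [0 4 4 3 0], max=4
Drop 3: I rot3 at col 2 lands with bottom-row=4; cleared 0 line(s) (total 0); column heights now [0 4 8 3 0], max=8
Drop 4: S rot2 at col 2 lands with bottom-row=8; cleared 0 line(s) (total 0); column heights now [0 4 9 10 10], max=10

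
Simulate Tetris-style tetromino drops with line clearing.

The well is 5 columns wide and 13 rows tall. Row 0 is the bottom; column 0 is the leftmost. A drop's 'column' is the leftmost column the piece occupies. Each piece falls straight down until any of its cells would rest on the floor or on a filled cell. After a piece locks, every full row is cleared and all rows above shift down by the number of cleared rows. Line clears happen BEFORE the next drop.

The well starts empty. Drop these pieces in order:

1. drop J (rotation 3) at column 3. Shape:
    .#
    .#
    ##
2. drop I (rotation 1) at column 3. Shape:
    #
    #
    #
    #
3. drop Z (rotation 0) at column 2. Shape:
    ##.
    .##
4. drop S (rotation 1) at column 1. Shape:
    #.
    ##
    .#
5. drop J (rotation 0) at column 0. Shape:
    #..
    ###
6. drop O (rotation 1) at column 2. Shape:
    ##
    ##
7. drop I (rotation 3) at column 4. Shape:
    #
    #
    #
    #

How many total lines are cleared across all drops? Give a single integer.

Answer: 0

Derivation:
Drop 1: J rot3 at col 3 lands with bottom-row=0; cleared 0 line(s) (total 0); column heights now [0 0 0 1 3], max=3
Drop 2: I rot1 at col 3 lands with bottom-row=1; cleared 0 line(s) (total 0); column heights now [0 0 0 5 3], max=5
Drop 3: Z rot0 at col 2 lands with bottom-row=5; cleared 0 line(s) (total 0); column heights now [0 0 7 7 6], max=7
Drop 4: S rot1 at col 1 lands with bottom-row=7; cleared 0 line(s) (total 0); column heights now [0 10 9 7 6], max=10
Drop 5: J rot0 at col 0 lands with bottom-row=10; cleared 0 line(s) (total 0); column heights now [12 11 11 7 6], max=12
Drop 6: O rot1 at col 2 lands with bottom-row=11; cleared 0 line(s) (total 0); column heights now [12 11 13 13 6], max=13
Drop 7: I rot3 at col 4 lands with bottom-row=6; cleared 0 line(s) (total 0); column heights now [12 11 13 13 10], max=13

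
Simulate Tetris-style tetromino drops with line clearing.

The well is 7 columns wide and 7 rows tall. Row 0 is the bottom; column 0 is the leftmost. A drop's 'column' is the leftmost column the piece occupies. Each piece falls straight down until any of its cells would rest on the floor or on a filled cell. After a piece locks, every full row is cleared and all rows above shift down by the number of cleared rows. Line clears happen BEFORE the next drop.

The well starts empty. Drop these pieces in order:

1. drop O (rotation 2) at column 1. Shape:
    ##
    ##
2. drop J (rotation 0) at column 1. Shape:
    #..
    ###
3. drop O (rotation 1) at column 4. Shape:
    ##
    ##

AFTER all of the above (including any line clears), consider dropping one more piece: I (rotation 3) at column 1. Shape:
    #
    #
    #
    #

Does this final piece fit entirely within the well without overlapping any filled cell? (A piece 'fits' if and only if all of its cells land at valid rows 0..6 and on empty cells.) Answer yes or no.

Drop 1: O rot2 at col 1 lands with bottom-row=0; cleared 0 line(s) (total 0); column heights now [0 2 2 0 0 0 0], max=2
Drop 2: J rot0 at col 1 lands with bottom-row=2; cleared 0 line(s) (total 0); column heights now [0 4 3 3 0 0 0], max=4
Drop 3: O rot1 at col 4 lands with bottom-row=0; cleared 0 line(s) (total 0); column heights now [0 4 3 3 2 2 0], max=4
Test piece I rot3 at col 1 (width 1): heights before test = [0 4 3 3 2 2 0]; fits = False

Answer: no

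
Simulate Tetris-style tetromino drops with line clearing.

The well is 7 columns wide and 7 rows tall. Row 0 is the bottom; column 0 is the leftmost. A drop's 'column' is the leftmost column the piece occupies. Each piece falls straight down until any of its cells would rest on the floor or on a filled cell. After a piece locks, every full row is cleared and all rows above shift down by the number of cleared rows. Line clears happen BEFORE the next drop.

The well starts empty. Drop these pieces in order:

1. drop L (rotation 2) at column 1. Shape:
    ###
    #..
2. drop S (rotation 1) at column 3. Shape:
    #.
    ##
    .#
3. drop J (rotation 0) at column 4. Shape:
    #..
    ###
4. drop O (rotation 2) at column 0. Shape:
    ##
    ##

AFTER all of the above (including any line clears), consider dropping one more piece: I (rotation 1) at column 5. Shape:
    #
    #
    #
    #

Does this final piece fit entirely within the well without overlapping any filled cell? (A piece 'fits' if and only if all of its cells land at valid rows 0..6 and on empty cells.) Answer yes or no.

Answer: no

Derivation:
Drop 1: L rot2 at col 1 lands with bottom-row=0; cleared 0 line(s) (total 0); column heights now [0 2 2 2 0 0 0], max=2
Drop 2: S rot1 at col 3 lands with bottom-row=1; cleared 0 line(s) (total 0); column heights now [0 2 2 4 3 0 0], max=4
Drop 3: J rot0 at col 4 lands with bottom-row=3; cleared 0 line(s) (total 0); column heights now [0 2 2 4 5 4 4], max=5
Drop 4: O rot2 at col 0 lands with bottom-row=2; cleared 0 line(s) (total 0); column heights now [4 4 2 4 5 4 4], max=5
Test piece I rot1 at col 5 (width 1): heights before test = [4 4 2 4 5 4 4]; fits = False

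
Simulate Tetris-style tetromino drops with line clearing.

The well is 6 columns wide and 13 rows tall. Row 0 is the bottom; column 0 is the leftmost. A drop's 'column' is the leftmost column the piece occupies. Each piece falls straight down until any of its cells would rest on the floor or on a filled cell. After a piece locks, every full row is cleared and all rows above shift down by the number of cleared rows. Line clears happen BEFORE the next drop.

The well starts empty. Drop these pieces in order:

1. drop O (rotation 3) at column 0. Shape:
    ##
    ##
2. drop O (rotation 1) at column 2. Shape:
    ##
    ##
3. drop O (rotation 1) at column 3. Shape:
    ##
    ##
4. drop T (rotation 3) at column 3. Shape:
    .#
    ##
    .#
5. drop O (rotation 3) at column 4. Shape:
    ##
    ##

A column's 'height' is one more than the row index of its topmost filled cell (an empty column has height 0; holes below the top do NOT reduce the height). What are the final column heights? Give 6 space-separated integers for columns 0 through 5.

Drop 1: O rot3 at col 0 lands with bottom-row=0; cleared 0 line(s) (total 0); column heights now [2 2 0 0 0 0], max=2
Drop 2: O rot1 at col 2 lands with bottom-row=0; cleared 0 line(s) (total 0); column heights now [2 2 2 2 0 0], max=2
Drop 3: O rot1 at col 3 lands with bottom-row=2; cleared 0 line(s) (total 0); column heights now [2 2 2 4 4 0], max=4
Drop 4: T rot3 at col 3 lands with bottom-row=4; cleared 0 line(s) (total 0); column heights now [2 2 2 6 7 0], max=7
Drop 5: O rot3 at col 4 lands with bottom-row=7; cleared 0 line(s) (total 0); column heights now [2 2 2 6 9 9], max=9

Answer: 2 2 2 6 9 9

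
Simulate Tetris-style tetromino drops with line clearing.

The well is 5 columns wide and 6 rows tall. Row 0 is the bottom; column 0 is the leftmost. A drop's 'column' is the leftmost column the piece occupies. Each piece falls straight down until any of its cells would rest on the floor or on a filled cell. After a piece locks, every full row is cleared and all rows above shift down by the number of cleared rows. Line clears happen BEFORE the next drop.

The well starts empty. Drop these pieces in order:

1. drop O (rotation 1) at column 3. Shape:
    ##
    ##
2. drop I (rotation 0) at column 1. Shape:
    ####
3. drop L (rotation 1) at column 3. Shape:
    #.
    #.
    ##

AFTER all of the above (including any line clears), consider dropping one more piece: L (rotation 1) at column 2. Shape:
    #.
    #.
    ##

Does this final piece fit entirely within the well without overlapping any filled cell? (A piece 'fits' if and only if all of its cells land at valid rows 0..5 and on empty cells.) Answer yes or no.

Drop 1: O rot1 at col 3 lands with bottom-row=0; cleared 0 line(s) (total 0); column heights now [0 0 0 2 2], max=2
Drop 2: I rot0 at col 1 lands with bottom-row=2; cleared 0 line(s) (total 0); column heights now [0 3 3 3 3], max=3
Drop 3: L rot1 at col 3 lands with bottom-row=3; cleared 0 line(s) (total 0); column heights now [0 3 3 6 4], max=6
Test piece L rot1 at col 2 (width 2): heights before test = [0 3 3 6 4]; fits = False

Answer: no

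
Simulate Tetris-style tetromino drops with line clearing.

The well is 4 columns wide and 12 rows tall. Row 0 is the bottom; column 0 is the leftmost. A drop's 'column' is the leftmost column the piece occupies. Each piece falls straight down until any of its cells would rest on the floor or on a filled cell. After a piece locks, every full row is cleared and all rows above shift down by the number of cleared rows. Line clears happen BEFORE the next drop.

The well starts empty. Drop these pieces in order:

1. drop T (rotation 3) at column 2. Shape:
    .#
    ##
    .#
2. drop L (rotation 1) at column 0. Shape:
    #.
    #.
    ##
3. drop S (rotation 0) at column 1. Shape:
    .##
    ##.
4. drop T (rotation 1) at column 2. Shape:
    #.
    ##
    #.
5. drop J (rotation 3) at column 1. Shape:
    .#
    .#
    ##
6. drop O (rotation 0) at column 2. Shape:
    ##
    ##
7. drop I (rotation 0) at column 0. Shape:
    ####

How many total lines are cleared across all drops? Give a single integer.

Answer: 2

Derivation:
Drop 1: T rot3 at col 2 lands with bottom-row=0; cleared 0 line(s) (total 0); column heights now [0 0 2 3], max=3
Drop 2: L rot1 at col 0 lands with bottom-row=0; cleared 0 line(s) (total 0); column heights now [3 1 2 3], max=3
Drop 3: S rot0 at col 1 lands with bottom-row=2; cleared 1 line(s) (total 1); column heights now [2 1 3 3], max=3
Drop 4: T rot1 at col 2 lands with bottom-row=3; cleared 0 line(s) (total 1); column heights now [2 1 6 5], max=6
Drop 5: J rot3 at col 1 lands with bottom-row=6; cleared 0 line(s) (total 1); column heights now [2 7 9 5], max=9
Drop 6: O rot0 at col 2 lands with bottom-row=9; cleared 0 line(s) (total 1); column heights now [2 7 11 11], max=11
Drop 7: I rot0 at col 0 lands with bottom-row=11; cleared 1 line(s) (total 2); column heights now [2 7 11 11], max=11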